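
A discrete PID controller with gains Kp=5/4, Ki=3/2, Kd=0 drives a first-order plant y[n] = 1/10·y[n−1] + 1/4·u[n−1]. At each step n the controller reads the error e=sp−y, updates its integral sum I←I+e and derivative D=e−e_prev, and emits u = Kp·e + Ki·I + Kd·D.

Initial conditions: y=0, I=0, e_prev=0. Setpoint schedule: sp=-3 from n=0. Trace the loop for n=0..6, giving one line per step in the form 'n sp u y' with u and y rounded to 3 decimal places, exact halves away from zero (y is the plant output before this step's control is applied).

(exact arithmetic carried between steps; '≈' marks a value shown rounded to 6 d.p. or computed from one; I and e_prev carry over from the previous line; the table rounds u and y to 3 d.p., halves away from zero)
n=0: y=0, sp=-3, e=sp−y=-3; I=-3, D=e−e_prev=-3; u=5/4·(-3)+3/2·(-3)+0·(-3)=-8.25; next y=1/10·0+1/4·(-8.25)=-2.0625
n=1: y=-2.0625, sp=-3, e=sp−y=-0.9375; I=-3.9375, D=e−e_prev=2.0625; u=5/4·(-0.9375)+3/2·(-3.9375)+0·2.0625=-7.078125; next y=1/10·(-2.0625)+1/4·(-7.078125)≈-1.975781
n=2: y≈-1.975781, sp=-3, e=sp−y≈-1.024219; I≈-4.961719, D=e−e_prev≈-0.086719; u=5/4·(-1.024219)+3/2·(-4.961719)+0·(-0.086719)≈-8.722852; next y=1/10·(-1.975781)+1/4·(-8.722852)≈-2.378291
n=3: y≈-2.378291, sp=-3, e=sp−y≈-0.621709; I≈-5.583428, D=e−e_prev≈0.402510; u=5/4·(-0.621709)+3/2·(-5.583428)+0·0.402510≈-9.152278; next y=1/10·(-2.378291)+1/4·(-9.152278)≈-2.525899
n=4: y≈-2.525899, sp=-3, e=sp−y≈-0.474101; I≈-6.057529, D=e−e_prev≈0.147608; u=5/4·(-0.474101)+3/2·(-6.057529)+0·0.147608≈-9.678921; next y=1/10·(-2.525899)+1/4·(-9.678921)≈-2.672320
n=5: y≈-2.672320, sp=-3, e=sp−y≈-0.327680; I≈-6.385209, D=e−e_prev≈0.146421; u=5/4·(-0.327680)+3/2·(-6.385209)+0·0.146421≈-9.987414; next y=1/10·(-2.672320)+1/4·(-9.987414)≈-2.764085
n=6: y≈-2.764085, sp=-3, e=sp−y≈-0.235915; I≈-6.621124, D=e−e_prev≈0.091765; u=5/4·(-0.235915)+3/2·(-6.621124)+0·0.091765≈-10.226579; next y=1/10·(-2.764085)+1/4·(-10.226579)≈-2.833053

0 -3 -8.250 0.000
1 -3 -7.078 -2.063
2 -3 -8.723 -1.976
3 -3 -9.152 -2.378
4 -3 -9.679 -2.526
5 -3 -9.987 -2.672
6 -3 -10.227 -2.764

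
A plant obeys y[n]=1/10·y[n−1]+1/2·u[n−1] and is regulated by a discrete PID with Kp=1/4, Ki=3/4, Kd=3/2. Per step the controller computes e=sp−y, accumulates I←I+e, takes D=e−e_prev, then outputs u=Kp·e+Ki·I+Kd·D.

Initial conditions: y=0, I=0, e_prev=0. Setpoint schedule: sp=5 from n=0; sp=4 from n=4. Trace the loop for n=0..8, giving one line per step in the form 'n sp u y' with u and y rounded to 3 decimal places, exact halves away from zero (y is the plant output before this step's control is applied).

(exact arithmetic carried between steps; '≈' marks a value shown rounded to 6 d.p. or computed from one; I and e_prev carry over from the previous line; the table rounds u and y to 3 d.p., halves away from zero)
n=0: y=0, sp=5, e=sp−y=5; I=5, D=e−e_prev=5; u=1/4·5+3/4·5+3/2·5=12.5; next y=1/10·0+1/2·12.5=6.25
n=1: y=6.25, sp=5, e=sp−y=-1.25; I=3.75, D=e−e_prev=-6.25; u=1/4·(-1.25)+3/4·3.75+3/2·(-6.25)=-6.875; next y=1/10·6.25+1/2·(-6.875)=-2.8125
n=2: y=-2.8125, sp=5, e=sp−y=7.8125; I=11.5625, D=e−e_prev=9.0625; u=1/4·7.8125+3/4·11.5625+3/2·9.0625=24.21875; next y=1/10·(-2.8125)+1/2·24.21875=11.828125
n=3: y=11.828125, sp=5, e=sp−y=-6.828125; I=4.734375, D=e−e_prev=-14.640625; u=1/4·(-6.828125)+3/4·4.734375+3/2·(-14.640625)≈-20.117188; next y=1/10·11.828125+1/2·(-20.117188)≈-8.875781
n=4: y≈-8.875781, sp=4, e=sp−y≈12.875781; I≈17.610156, D=e−e_prev≈19.703906; u=1/4·12.875781+3/4·17.610156+3/2·19.703906≈45.982422; next y=1/10·(-8.875781)+1/2·45.982422≈22.103633
n=5: y≈22.103633, sp=4, e=sp−y≈-18.103633; I≈-0.493477, D=e−e_prev≈-30.979414; u=1/4·(-18.103633)+3/4·(-0.493477)+3/2·(-30.979414)≈-51.365137; next y=1/10·22.103633+1/2·(-51.365137)≈-23.472205
n=6: y≈-23.472205, sp=4, e=sp−y≈27.472205; I≈26.978729, D=e−e_prev≈45.575838; u=1/4·27.472205+3/4·26.978729+3/2·45.575838≈95.465854; next y=1/10·(-23.472205)+1/2·95.465854≈45.385707
n=7: y≈45.385707, sp=4, e=sp−y≈-41.385707; I≈-14.406978, D=e−e_prev≈-68.857912; u=1/4·(-41.385707)+3/4·(-14.406978)+3/2·(-68.857912)≈-124.438528; next y=1/10·45.385707+1/2·(-124.438528)≈-57.680693
n=8: y≈-57.680693, sp=4, e=sp−y≈61.680693; I≈47.273715, D=e−e_prev≈103.066400; u=1/4·61.680693+3/4·47.273715+3/2·103.066400≈205.475060; next y=1/10·(-57.680693)+1/2·205.475060≈96.969461

0 5 12.500 0.000
1 5 -6.875 6.250
2 5 24.219 -2.813
3 5 -20.117 11.828
4 4 45.982 -8.876
5 4 -51.365 22.104
6 4 95.466 -23.472
7 4 -124.439 45.386
8 4 205.475 -57.681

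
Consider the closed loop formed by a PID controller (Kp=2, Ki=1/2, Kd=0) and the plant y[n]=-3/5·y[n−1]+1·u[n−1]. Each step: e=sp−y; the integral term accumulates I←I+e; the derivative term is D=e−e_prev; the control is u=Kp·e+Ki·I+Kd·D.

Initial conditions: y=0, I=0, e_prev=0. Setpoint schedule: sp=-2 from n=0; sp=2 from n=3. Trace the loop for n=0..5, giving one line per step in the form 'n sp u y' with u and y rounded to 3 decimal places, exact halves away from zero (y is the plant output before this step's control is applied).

0 -2 -5.000 0.000
1 -2 6.500 -5.000
2 -2 -28.250 9.500
3 2 84.625 -33.950
4 2 -244.763 104.995
5 2 735.626 -307.760

(exact arithmetic carried between steps; '≈' marks a value shown rounded to 6 d.p. or computed from one; I and e_prev carry over from the previous line; the table rounds u and y to 3 d.p., halves away from zero)
n=0: y=0, sp=-2, e=sp−y=-2; I=-2, D=e−e_prev=-2; u=2·(-2)+1/2·(-2)+0·(-2)=-5; next y=-3/5·0+1·(-5)=-5
n=1: y=-5, sp=-2, e=sp−y=3; I=1, D=e−e_prev=5; u=2·3+1/2·1+0·5=6.5; next y=-3/5·(-5)+1·6.5=9.5
n=2: y=9.5, sp=-2, e=sp−y=-11.5; I=-10.5, D=e−e_prev=-14.5; u=2·(-11.5)+1/2·(-10.5)+0·(-14.5)=-28.25; next y=-3/5·9.5+1·(-28.25)=-33.95
n=3: y=-33.95, sp=2, e=sp−y=35.95; I=25.45, D=e−e_prev=47.45; u=2·35.95+1/2·25.45+0·47.45=84.625; next y=-3/5·(-33.95)+1·84.625=104.995
n=4: y=104.995, sp=2, e=sp−y=-102.995; I=-77.545, D=e−e_prev=-138.945; u=2·(-102.995)+1/2·(-77.545)+0·(-138.945)=-244.7625; next y=-3/5·104.995+1·(-244.7625)=-307.7595
n=5: y=-307.7595, sp=2, e=sp−y=309.7595; I=232.2145, D=e−e_prev=412.7545; u=2·309.7595+1/2·232.2145+0·412.7545=735.62625; next y=-3/5·(-307.7595)+1·735.62625=920.28195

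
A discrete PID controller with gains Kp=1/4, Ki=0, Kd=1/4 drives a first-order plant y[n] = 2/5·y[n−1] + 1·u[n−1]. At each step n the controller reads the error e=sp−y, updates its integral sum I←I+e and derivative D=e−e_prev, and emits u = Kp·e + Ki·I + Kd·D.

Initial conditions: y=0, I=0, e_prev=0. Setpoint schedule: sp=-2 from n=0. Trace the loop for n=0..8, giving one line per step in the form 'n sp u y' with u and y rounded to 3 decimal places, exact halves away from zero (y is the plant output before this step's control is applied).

0 -2 -1.000 0.000
1 -2 0.000 -1.000
2 -2 -0.550 -0.400
3 -2 -0.245 -0.710
4 -2 -0.413 -0.529
5 -2 -0.320 -0.625
6 -2 -0.371 -0.570
7 -2 -0.343 -0.599
8 -2 -0.359 -0.583

(exact arithmetic carried between steps; '≈' marks a value shown rounded to 6 d.p. or computed from one; I and e_prev carry over from the previous line; the table rounds u and y to 3 d.p., halves away from zero)
n=0: y=0, sp=-2, e=sp−y=-2; I=-2, D=e−e_prev=-2; u=1/4·(-2)+0·(-2)+1/4·(-2)=-1; next y=2/5·0+1·(-1)=-1
n=1: y=-1, sp=-2, e=sp−y=-1; I=-3, D=e−e_prev=1; u=1/4·(-1)+0·(-3)+1/4·1=0; next y=2/5·(-1)+1·0=-0.4
n=2: y=-0.4, sp=-2, e=sp−y=-1.6; I=-4.6, D=e−e_prev=-0.6; u=1/4·(-1.6)+0·(-4.6)+1/4·(-0.6)=-0.55; next y=2/5·(-0.4)+1·(-0.55)=-0.71
n=3: y=-0.71, sp=-2, e=sp−y=-1.29; I=-5.89, D=e−e_prev=0.31; u=1/4·(-1.29)+0·(-5.89)+1/4·0.31=-0.245; next y=2/5·(-0.71)+1·(-0.245)=-0.529
n=4: y=-0.529, sp=-2, e=sp−y=-1.471; I=-7.361, D=e−e_prev=-0.181; u=1/4·(-1.471)+0·(-7.361)+1/4·(-0.181)=-0.413; next y=2/5·(-0.529)+1·(-0.413)=-0.6246
n=5: y=-0.6246, sp=-2, e=sp−y=-1.3754; I=-8.7364, D=e−e_prev=0.0956; u=1/4·(-1.3754)+0·(-8.7364)+1/4·0.0956=-0.31995; next y=2/5·(-0.6246)+1·(-0.31995)=-0.56979
n=6: y=-0.56979, sp=-2, e=sp−y=-1.43021; I=-10.16661, D=e−e_prev=-0.05481; u=1/4·(-1.43021)+0·(-10.16661)+1/4·(-0.05481)=-0.371255; next y=2/5·(-0.56979)+1·(-0.371255)=-0.599171
n=7: y=-0.599171, sp=-2, e=sp−y=-1.400829; I=-11.567439, D=e−e_prev=0.029381; u=1/4·(-1.400829)+0·(-11.567439)+1/4·0.029381=-0.342862; next y=2/5·(-0.599171)+1·(-0.342862)≈-0.582530
n=8: y≈-0.582530, sp=-2, e=sp−y≈-1.417470; I≈-12.984909, D=e−e_prev≈-0.016641; u=1/4·(-1.417470)+0·(-12.984909)+1/4·(-0.016641)≈-0.358528; next y=2/5·(-0.582530)+1·(-0.358528)≈-0.591540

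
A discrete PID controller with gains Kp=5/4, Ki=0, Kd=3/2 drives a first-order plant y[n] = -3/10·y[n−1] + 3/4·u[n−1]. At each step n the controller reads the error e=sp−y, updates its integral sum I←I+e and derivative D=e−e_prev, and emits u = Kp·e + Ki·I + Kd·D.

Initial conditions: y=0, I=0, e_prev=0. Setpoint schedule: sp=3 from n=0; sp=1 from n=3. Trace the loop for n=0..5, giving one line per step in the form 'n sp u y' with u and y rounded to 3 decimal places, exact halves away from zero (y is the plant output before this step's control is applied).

0 3 8.250 0.000
1 3 -13.266 6.188
2 3 45.496 -11.805
3 1 -123.034 37.664
4 1 342.576 -103.575
5 1 -946.123 288.004

(exact arithmetic carried between steps; '≈' marks a value shown rounded to 6 d.p. or computed from one; I and e_prev carry over from the previous line; the table rounds u and y to 3 d.p., halves away from zero)
n=0: y=0, sp=3, e=sp−y=3; I=3, D=e−e_prev=3; u=5/4·3+0·3+3/2·3=8.25; next y=-3/10·0+3/4·8.25=6.1875
n=1: y=6.1875, sp=3, e=sp−y=-3.1875; I=-0.1875, D=e−e_prev=-6.1875; u=5/4·(-3.1875)+0·(-0.1875)+3/2·(-6.1875)=-13.265625; next y=-3/10·6.1875+3/4·(-13.265625)≈-11.805469
n=2: y≈-11.805469, sp=3, e=sp−y≈14.805469; I≈14.617969, D=e−e_prev≈17.992969; u=5/4·14.805469+0·14.617969+3/2·17.992969≈45.496289; next y=-3/10·(-11.805469)+3/4·45.496289≈37.663857
n=3: y≈37.663857, sp=1, e=sp−y≈-36.663857; I≈-22.045889, D=e−e_prev≈-51.469326; u=5/4·(-36.663857)+0·(-22.045889)+3/2·(-51.469326)≈-123.033811; next y=-3/10·37.663857+3/4·(-123.033811)≈-103.574516
n=4: y≈-103.574516, sp=1, e=sp−y≈104.574516; I≈82.528627, D=e−e_prev≈141.238373; u=5/4·104.574516+0·82.528627+3/2·141.238373≈342.575704; next y=-3/10·(-103.574516)+3/4·342.575704≈288.004132
n=5: y≈288.004132, sp=1, e=sp−y≈-287.004132; I≈-204.475506, D=e−e_prev≈-391.578648; u=5/4·(-287.004132)+0·(-204.475506)+3/2·(-391.578648)≈-946.123138; next y=-3/10·288.004132+3/4·(-946.123138)≈-795.993593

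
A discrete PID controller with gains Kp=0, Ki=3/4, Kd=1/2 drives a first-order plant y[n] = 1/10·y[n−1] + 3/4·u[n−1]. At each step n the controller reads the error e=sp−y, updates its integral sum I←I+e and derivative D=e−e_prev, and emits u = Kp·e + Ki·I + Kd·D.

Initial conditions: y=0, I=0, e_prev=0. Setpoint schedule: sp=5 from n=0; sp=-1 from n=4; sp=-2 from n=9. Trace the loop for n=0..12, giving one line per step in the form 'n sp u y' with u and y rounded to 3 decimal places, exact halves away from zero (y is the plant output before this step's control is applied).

(exact arithmetic carried between steps; '≈' marks a value shown rounded to 6 d.p. or computed from one; I and e_prev carry over from the previous line; the table rounds u and y to 3 d.p., halves away from zero)
n=0: y=0, sp=5, e=sp−y=5; I=5, D=e−e_prev=5; u=0·5+3/4·5+1/2·5=6.25; next y=1/10·0+3/4·6.25=4.6875
n=1: y=4.6875, sp=5, e=sp−y=0.3125; I=5.3125, D=e−e_prev=-4.6875; u=0·0.3125+3/4·5.3125+1/2·(-4.6875)=1.640625; next y=1/10·4.6875+3/4·1.640625≈1.699219
n=2: y≈1.699219, sp=5, e=sp−y≈3.300781; I≈8.613281, D=e−e_prev≈2.988281; u=0·3.300781+3/4·8.613281+1/2·2.988281≈7.954102; next y=1/10·1.699219+3/4·7.954102≈6.135498
n=3: y≈6.135498, sp=5, e=sp−y≈-1.135498; I≈7.477783, D=e−e_prev≈-4.436279; u=0·(-1.135498)+3/4·7.477783+1/2·(-4.436279)≈3.390198; next y=1/10·6.135498+3/4·3.390198≈3.156198
n=4: y≈3.156198, sp=-1, e=sp−y≈-4.156198; I≈3.321585, D=e−e_prev≈-3.020700; u=0·(-4.156198)+3/4·3.321585+1/2·(-3.020700)≈0.980839; next y=1/10·3.156198+3/4·0.980839≈1.051249
n=5: y≈1.051249, sp=-1, e=sp−y≈-2.051249; I≈1.270336, D=e−e_prev≈2.104949; u=0·(-2.051249)+3/4·1.270336+1/2·2.104949≈2.005227; next y=1/10·1.051249+3/4·2.005227≈1.609045
n=6: y≈1.609045, sp=-1, e=sp−y≈-2.609045; I≈-1.338709, D=e−e_prev≈-0.557796; u=0·(-2.609045)+3/4·(-1.338709)+1/2·(-0.557796)≈-1.282930; next y=1/10·1.609045+3/4·(-1.282930)≈-0.801293
n=7: y≈-0.801293, sp=-1, e=sp−y≈-0.198707; I≈-1.537416, D=e−e_prev≈2.410338; u=0·(-0.198707)+3/4·(-1.537416)+1/2·2.410338≈0.052107; next y=1/10·(-0.801293)+3/4·0.052107≈-0.041049
n=8: y≈-0.041049, sp=-1, e=sp−y≈-0.958951; I≈-2.496367, D=e−e_prev≈-0.760244; u=0·(-0.958951)+3/4·(-2.496367)+1/2·(-0.760244)≈-2.252397; next y=1/10·(-0.041049)+3/4·(-2.252397)≈-1.693403
n=9: y≈-1.693403, sp=-2, e=sp−y≈-0.306597; I≈-2.802964, D=e−e_prev≈0.652353; u=0·(-0.306597)+3/4·(-2.802964)+1/2·0.652353≈-1.776046; next y=1/10·(-1.693403)+3/4·(-1.776046)≈-1.501375
n=10: y≈-1.501375, sp=-2, e=sp−y≈-0.498625; I≈-3.301589, D=e−e_prev≈-0.192027; u=0·(-0.498625)+3/4·(-3.301589)+1/2·(-0.192027)≈-2.572206; next y=1/10·(-1.501375)+3/4·(-2.572206)≈-2.079292
n=11: y≈-2.079292, sp=-2, e=sp−y≈0.079292; I≈-3.222297, D=e−e_prev≈0.577917; u=0·0.079292+3/4·(-3.222297)+1/2·0.577917≈-2.127765; next y=1/10·(-2.079292)+3/4·(-2.127765)≈-1.803753
n=12: y≈-1.803753, sp=-2, e=sp−y≈-0.196247; I≈-3.418545, D=e−e_prev≈-0.275539; u=0·(-0.196247)+3/4·(-3.418545)+1/2·(-0.275539)≈-2.701678; next y=1/10·(-1.803753)+3/4·(-2.701678)≈-2.206634

0 5 6.250 0.000
1 5 1.641 4.688
2 5 7.954 1.699
3 5 3.390 6.135
4 -1 0.981 3.156
5 -1 2.005 1.051
6 -1 -1.283 1.609
7 -1 0.052 -0.801
8 -1 -2.252 -0.041
9 -2 -1.776 -1.693
10 -2 -2.572 -1.501
11 -2 -2.128 -2.079
12 -2 -2.702 -1.804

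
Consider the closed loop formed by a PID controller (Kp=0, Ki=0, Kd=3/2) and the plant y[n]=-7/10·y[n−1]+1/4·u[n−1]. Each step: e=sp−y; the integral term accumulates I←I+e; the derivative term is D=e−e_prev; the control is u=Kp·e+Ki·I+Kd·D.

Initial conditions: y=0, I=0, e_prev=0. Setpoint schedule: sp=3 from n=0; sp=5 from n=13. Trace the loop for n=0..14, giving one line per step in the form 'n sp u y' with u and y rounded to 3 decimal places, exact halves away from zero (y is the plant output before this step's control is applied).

0 3 4.500 0.000
1 3 -1.688 1.125
2 3 3.502 -1.209
3 3 -4.397 1.722
4 3 6.040 -2.305
5 3 -8.142 3.123
6 3 11.017 -4.222
7 3 -14.897 5.709
8 3 20.145 -7.721
9 3 -27.243 10.441
10 3 36.840 -14.119
11 3 -49.819 19.094
12 3 67.371 -25.820
13 5 -88.106 34.917
14 5 122.078 -46.468

(exact arithmetic carried between steps; '≈' marks a value shown rounded to 6 d.p. or computed from one; I and e_prev carry over from the previous line; the table rounds u and y to 3 d.p., halves away from zero)
n=0: y=0, sp=3, e=sp−y=3; I=3, D=e−e_prev=3; u=0·3+0·3+3/2·3=4.5; next y=-7/10·0+1/4·4.5=1.125
n=1: y=1.125, sp=3, e=sp−y=1.875; I=4.875, D=e−e_prev=-1.125; u=0·1.875+0·4.875+3/2·(-1.125)=-1.6875; next y=-7/10·1.125+1/4·(-1.6875)=-1.209375
n=2: y=-1.209375, sp=3, e=sp−y=4.209375; I=9.084375, D=e−e_prev=2.334375; u=0·4.209375+0·9.084375+3/2·2.334375≈3.501563; next y=-7/10·(-1.209375)+1/4·3.501563≈1.721953
n=3: y≈1.721953, sp=3, e=sp−y≈1.278047; I≈10.362422, D=e−e_prev≈-2.931328; u=0·1.278047+0·10.362422+3/2·(-2.931328)≈-4.396992; next y=-7/10·1.721953+1/4·(-4.396992)≈-2.304615
n=4: y≈-2.304615, sp=3, e=sp−y≈5.304615; I≈15.667037, D=e−e_prev≈4.026568; u=0·5.304615+0·15.667037+3/2·4.026568≈6.039853; next y=-7/10·(-2.304615)+1/4·6.039853≈3.123194
n=5: y≈3.123194, sp=3, e=sp−y≈-0.123194; I≈15.543843, D=e−e_prev≈-5.427809; u=0·(-0.123194)+0·15.543843+3/2·(-5.427809)≈-8.141714; next y=-7/10·3.123194+1/4·(-8.141714)≈-4.221664
n=6: y≈-4.221664, sp=3, e=sp−y≈7.221664; I≈22.765507, D=e−e_prev≈7.344858; u=0·7.221664+0·22.765507+3/2·7.344858≈11.017287; next y=-7/10·(-4.221664)+1/4·11.017287≈5.709487
n=7: y≈5.709487, sp=3, e=sp−y≈-2.709487; I≈20.056021, D=e−e_prev≈-9.931151; u=0·(-2.709487)+0·20.056021+3/2·(-9.931151)≈-14.896726; next y=-7/10·5.709487+1/4·(-14.896726)≈-7.720822
n=8: y≈-7.720822, sp=3, e=sp−y≈10.720822; I≈30.776843, D=e−e_prev≈13.430309; u=0·10.720822+0·30.776843+3/2·13.430309≈20.145463; next y=-7/10·(-7.720822)+1/4·20.145463≈10.440941
n=9: y≈10.440941, sp=3, e=sp−y≈-7.440941; I≈23.335902, D=e−e_prev≈-18.161763; u=0·(-7.440941)+0·23.335902+3/2·(-18.161763)≈-27.242645; next y=-7/10·10.440941+1/4·(-27.242645)≈-14.119320
n=10: y≈-14.119320, sp=3, e=sp−y≈17.119320; I≈40.455222, D=e−e_prev≈24.560261; u=0·17.119320+0·40.455222+3/2·24.560261≈36.840392; next y=-7/10·(-14.119320)+1/4·36.840392≈19.093622
n=11: y≈19.093622, sp=3, e=sp−y≈-16.093622; I≈24.361600, D=e−e_prev≈-33.212942; u=0·(-16.093622)+0·24.361600+3/2·(-33.212942)≈-49.819413; next y=-7/10·19.093622+1/4·(-49.819413)≈-25.820389
n=12: y≈-25.820389, sp=3, e=sp−y≈28.820389; I≈53.181988, D=e−e_prev≈44.914010; u=0·28.820389+0·53.181988+3/2·44.914010≈67.371016; next y=-7/10·(-25.820389)+1/4·67.371016≈34.917026
n=13: y≈34.917026, sp=5, e=sp−y≈-29.917026; I≈23.264962, D=e−e_prev≈-58.737414; u=0·(-29.917026)+0·23.264962+3/2·(-58.737414)≈-88.106122; next y=-7/10·34.917026+1/4·(-88.106122)≈-46.468449
n=14: y≈-46.468449, sp=5, e=sp−y≈51.468449; I≈74.733411, D=e−e_prev≈81.385474; u=0·51.468449+0·74.733411+3/2·81.385474≈122.078212; next y=-7/10·(-46.468449)+1/4·122.078212≈63.047467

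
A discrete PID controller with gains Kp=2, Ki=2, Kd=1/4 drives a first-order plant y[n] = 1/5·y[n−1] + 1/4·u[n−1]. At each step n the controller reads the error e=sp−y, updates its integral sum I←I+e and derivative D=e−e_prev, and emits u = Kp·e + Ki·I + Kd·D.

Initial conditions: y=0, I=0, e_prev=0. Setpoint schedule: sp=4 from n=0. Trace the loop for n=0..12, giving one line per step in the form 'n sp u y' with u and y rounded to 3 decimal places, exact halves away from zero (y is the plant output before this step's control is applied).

(exact arithmetic carried between steps; '≈' marks a value shown rounded to 6 d.p. or computed from one; I and e_prev carry over from the previous line; the table rounds u and y to 3 d.p., halves away from zero)
n=0: y=0, sp=4, e=sp−y=4; I=4, D=e−e_prev=4; u=2·4+2·4+1/4·4=17; next y=1/5·0+1/4·17=4.25
n=1: y=4.25, sp=4, e=sp−y=-0.25; I=3.75, D=e−e_prev=-4.25; u=2·(-0.25)+2·3.75+1/4·(-4.25)=5.9375; next y=1/5·4.25+1/4·5.9375=2.334375
n=2: y=2.334375, sp=4, e=sp−y=1.665625; I=5.415625, D=e−e_prev=1.915625; u=2·1.665625+2·5.415625+1/4·1.915625≈14.641406; next y=1/5·2.334375+1/4·14.641406≈4.127227
n=3: y≈4.127227, sp=4, e=sp−y≈-0.127227; I≈5.288398, D=e−e_prev≈-1.792852; u=2·(-0.127227)+2·5.288398+1/4·(-1.792852)≈9.874131; next y=1/5·4.127227+1/4·9.874131≈3.293978
n=4: y≈3.293978, sp=4, e=sp−y≈0.706022; I≈5.994420, D=e−e_prev≈0.833249; u=2·0.706022+2·5.994420+1/4·0.833249≈13.609197; next y=1/5·3.293978+1/4·13.609197≈4.061095
n=5: y≈4.061095, sp=4, e=sp−y≈-0.061095; I≈5.933326, D=e−e_prev≈-0.767117; u=2·(-0.061095)+2·5.933326+1/4·(-0.767117)≈11.552682; next y=1/5·4.061095+1/4·11.552682≈3.700390
n=6: y≈3.700390, sp=4, e=sp−y≈0.299610; I≈6.232936, D=e−e_prev≈0.360705; u=2·0.299610+2·6.232936+1/4·0.360705≈13.155269; next y=1/5·3.700390+1/4·13.155269≈4.028895
n=7: y≈4.028895, sp=4, e=sp−y≈-0.028895; I≈6.204041, D=e−e_prev≈-0.328506; u=2·(-0.028895)+2·6.204041+1/4·(-0.328506)≈12.268165; next y=1/5·4.028895+1/4·12.268165≈3.872820
n=8: y≈3.872820, sp=4, e=sp−y≈0.127180; I≈6.331221, D=e−e_prev≈0.156075; u=2·0.127180+2·6.331221+1/4·0.156075≈12.955819; next y=1/5·3.872820+1/4·12.955819≈4.013519
n=9: y≈4.013519, sp=4, e=sp−y≈-0.013519; I≈6.317702, D=e−e_prev≈-0.140699; u=2·(-0.013519)+2·6.317702+1/4·(-0.140699)≈12.573191; next y=1/5·4.013519+1/4·12.573191≈3.946001
n=10: y≈3.946001, sp=4, e=sp−y≈0.053999; I≈6.371700, D=e−e_prev≈0.067517; u=2·0.053999+2·6.371700+1/4·0.067517≈12.868277; next y=1/5·3.946001+1/4·12.868277≈4.006269
n=11: y≈4.006269, sp=4, e=sp−y≈-0.006269; I≈6.365431, D=e−e_prev≈-0.060268; u=2·(-0.006269)+2·6.365431+1/4·(-0.060268)≈12.703255; next y=1/5·4.006269+1/4·12.703255≈3.977068
n=12: y≈3.977068, sp=4, e=sp−y≈0.022932; I≈6.388363, D=e−e_prev≈0.029202; u=2·0.022932+2·6.388363+1/4·0.029202≈12.829891; next y=1/5·3.977068+1/4·12.829891≈4.002886

0 4 17.000 0.000
1 4 5.938 4.250
2 4 14.641 2.334
3 4 9.874 4.127
4 4 13.609 3.294
5 4 11.553 4.061
6 4 13.155 3.700
7 4 12.268 4.029
8 4 12.956 3.873
9 4 12.573 4.014
10 4 12.868 3.946
11 4 12.703 4.006
12 4 12.830 3.977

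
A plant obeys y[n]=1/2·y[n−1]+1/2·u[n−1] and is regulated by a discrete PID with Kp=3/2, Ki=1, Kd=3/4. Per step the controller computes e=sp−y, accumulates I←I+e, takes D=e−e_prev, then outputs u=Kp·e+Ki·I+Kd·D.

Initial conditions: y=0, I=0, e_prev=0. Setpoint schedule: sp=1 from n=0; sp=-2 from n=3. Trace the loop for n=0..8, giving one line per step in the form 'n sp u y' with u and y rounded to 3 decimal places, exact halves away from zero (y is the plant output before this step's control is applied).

(exact arithmetic carried between steps; '≈' marks a value shown rounded to 6 d.p. or computed from one; I and e_prev carry over from the previous line; the table rounds u and y to 3 d.p., halves away from zero)
n=0: y=0, sp=1, e=sp−y=1; I=1, D=e−e_prev=1; u=3/2·1+1·1+3/4·1=3.25; next y=1/2·0+1/2·3.25=1.625
n=1: y=1.625, sp=1, e=sp−y=-0.625; I=0.375, D=e−e_prev=-1.625; u=3/2·(-0.625)+1·0.375+3/4·(-1.625)=-1.78125; next y=1/2·1.625+1/2·(-1.78125)=-0.078125
n=2: y=-0.078125, sp=1, e=sp−y=1.078125; I=1.453125, D=e−e_prev=1.703125; u=3/2·1.078125+1·1.453125+3/4·1.703125≈4.347656; next y=1/2·(-0.078125)+1/2·4.347656≈2.134766
n=3: y≈2.134766, sp=-2, e=sp−y≈-4.134766; I≈-2.681641, D=e−e_prev≈-5.212891; u=3/2·(-4.134766)+1·(-2.681641)+3/4·(-5.212891)≈-12.793457; next y=1/2·2.134766+1/2·(-12.793457)≈-5.329346
n=4: y≈-5.329346, sp=-2, e=sp−y≈3.329346; I≈0.647705, D=e−e_prev≈7.464111; u=3/2·3.329346+1·0.647705+3/4·7.464111≈11.239807; next y=1/2·(-5.329346)+1/2·11.239807≈2.955231
n=5: y≈2.955231, sp=-2, e=sp−y≈-4.955231; I≈-4.307526, D=e−e_prev≈-8.284576; u=3/2·(-4.955231)+1·(-4.307526)+3/4·(-8.284576)≈-17.953804; next y=1/2·2.955231+1/2·(-17.953804)≈-7.499287
n=6: y≈-7.499287, sp=-2, e=sp−y≈5.499287; I≈1.191761, D=e−e_prev≈10.454517; u=3/2·5.499287+1·1.191761+3/4·10.454517≈17.281579; next y=1/2·(-7.499287)+1/2·17.281579≈4.891146
n=7: y≈4.891146, sp=-2, e=sp−y≈-6.891146; I≈-5.699385, D=e−e_prev≈-12.390433; u=3/2·(-6.891146)+1·(-5.699385)+3/4·(-12.390433)≈-25.328929; next y=1/2·4.891146+1/2·(-25.328929)≈-10.218891
n=8: y≈-10.218891, sp=-2, e=sp−y≈8.218891; I≈2.519506, D=e−e_prev≈15.110038; u=3/2·8.218891+1·2.519506+3/4·15.110038≈26.180372; next y=1/2·(-10.218891)+1/2·26.180372≈7.980740

0 1 3.250 0.000
1 1 -1.781 1.625
2 1 4.348 -0.078
3 -2 -12.793 2.135
4 -2 11.240 -5.329
5 -2 -17.954 2.955
6 -2 17.282 -7.499
7 -2 -25.329 4.891
8 -2 26.180 -10.219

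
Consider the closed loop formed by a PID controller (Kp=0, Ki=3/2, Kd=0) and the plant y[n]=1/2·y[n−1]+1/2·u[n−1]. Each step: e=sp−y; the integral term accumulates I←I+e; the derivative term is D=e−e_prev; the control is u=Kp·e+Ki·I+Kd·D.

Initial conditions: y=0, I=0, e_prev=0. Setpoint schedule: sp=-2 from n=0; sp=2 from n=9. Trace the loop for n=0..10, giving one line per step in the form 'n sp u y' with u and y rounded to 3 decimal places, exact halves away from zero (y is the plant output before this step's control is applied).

(exact arithmetic carried between steps; '≈' marks a value shown rounded to 6 d.p. or computed from one; I and e_prev carry over from the previous line; the table rounds u and y to 3 d.p., halves away from zero)
n=0: y=0, sp=-2, e=sp−y=-2; I=-2, D=e−e_prev=-2; u=0·(-2)+3/2·(-2)+0·(-2)=-3; next y=1/2·0+1/2·(-3)=-1.5
n=1: y=-1.5, sp=-2, e=sp−y=-0.5; I=-2.5, D=e−e_prev=1.5; u=0·(-0.5)+3/2·(-2.5)+0·1.5=-3.75; next y=1/2·(-1.5)+1/2·(-3.75)=-2.625
n=2: y=-2.625, sp=-2, e=sp−y=0.625; I=-1.875, D=e−e_prev=1.125; u=0·0.625+3/2·(-1.875)+0·1.125=-2.8125; next y=1/2·(-2.625)+1/2·(-2.8125)=-2.71875
n=3: y=-2.71875, sp=-2, e=sp−y=0.71875; I=-1.15625, D=e−e_prev=0.09375; u=0·0.71875+3/2·(-1.15625)+0·0.09375=-1.734375; next y=1/2·(-2.71875)+1/2·(-1.734375)≈-2.226563
n=4: y≈-2.226563, sp=-2, e=sp−y≈0.226563; I≈-0.929688, D=e−e_prev≈-0.492188; u=0·0.226563+3/2·(-0.929688)+0·(-0.492188)≈-1.394531; next y=1/2·(-2.226563)+1/2·(-1.394531)≈-1.810547
n=5: y≈-1.810547, sp=-2, e=sp−y≈-0.189453; I≈-1.119141, D=e−e_prev≈-0.416016; u=0·(-0.189453)+3/2·(-1.119141)+0·(-0.416016)≈-1.678711; next y=1/2·(-1.810547)+1/2·(-1.678711)≈-1.744629
n=6: y≈-1.744629, sp=-2, e=sp−y≈-0.255371; I≈-1.374512, D=e−e_prev≈-0.065918; u=0·(-0.255371)+3/2·(-1.374512)+0·(-0.065918)≈-2.061768; next y=1/2·(-1.744629)+1/2·(-2.061768)≈-1.903198
n=7: y≈-1.903198, sp=-2, e=sp−y≈-0.096802; I≈-1.471313, D=e−e_prev≈0.158569; u=0·(-0.096802)+3/2·(-1.471313)+0·0.158569≈-2.206970; next y=1/2·(-1.903198)+1/2·(-2.206970)≈-2.055084
n=8: y≈-2.055084, sp=-2, e=sp−y≈0.055084; I≈-1.416229, D=e−e_prev≈0.151886; u=0·0.055084+3/2·(-1.416229)+0·0.151886≈-2.124344; next y=1/2·(-2.055084)+1/2·(-2.124344)≈-2.089714
n=9: y≈-2.089714, sp=2, e=sp−y≈4.089714; I≈2.673485, D=e−e_prev≈4.034630; u=0·4.089714+3/2·2.673485+0·4.034630≈4.010227; next y=1/2·(-2.089714)+1/2·4.010227≈0.960257
n=10: y≈0.960257, sp=2, e=sp−y≈1.039743; I≈3.713228, D=e−e_prev≈-3.049971; u=0·1.039743+3/2·3.713228+0·(-3.049971)≈5.569842; next y=1/2·0.960257+1/2·5.569842≈3.265049

0 -2 -3.000 0.000
1 -2 -3.750 -1.500
2 -2 -2.813 -2.625
3 -2 -1.734 -2.719
4 -2 -1.395 -2.227
5 -2 -1.679 -1.811
6 -2 -2.062 -1.745
7 -2 -2.207 -1.903
8 -2 -2.124 -2.055
9 2 4.010 -2.090
10 2 5.570 0.960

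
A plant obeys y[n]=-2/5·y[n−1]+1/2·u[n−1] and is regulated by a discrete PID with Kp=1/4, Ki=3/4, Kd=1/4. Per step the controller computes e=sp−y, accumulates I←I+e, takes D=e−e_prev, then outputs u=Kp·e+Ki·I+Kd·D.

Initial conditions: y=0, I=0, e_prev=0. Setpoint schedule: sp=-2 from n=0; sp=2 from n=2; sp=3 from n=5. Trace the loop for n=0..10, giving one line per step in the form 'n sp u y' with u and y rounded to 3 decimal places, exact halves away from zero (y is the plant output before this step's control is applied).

(exact arithmetic carried between steps; '≈' marks a value shown rounded to 6 d.p. or computed from one; I and e_prev carry over from the previous line; the table rounds u and y to 3 d.p., halves away from zero)
n=0: y=0, sp=-2, e=sp−y=-2; I=-2, D=e−e_prev=-2; u=1/4·(-2)+3/4·(-2)+1/4·(-2)=-2.5; next y=-2/5·0+1/2·(-2.5)=-1.25
n=1: y=-1.25, sp=-2, e=sp−y=-0.75; I=-2.75, D=e−e_prev=1.25; u=1/4·(-0.75)+3/4·(-2.75)+1/4·1.25=-1.9375; next y=-2/5·(-1.25)+1/2·(-1.9375)=-0.46875
n=2: y=-0.46875, sp=2, e=sp−y=2.46875; I=-0.28125, D=e−e_prev=3.21875; u=1/4·2.46875+3/4·(-0.28125)+1/4·3.21875≈1.210938; next y=-2/5·(-0.46875)+1/2·1.210938≈0.792969
n=3: y≈0.792969, sp=2, e=sp−y≈1.207031; I≈0.925781, D=e−e_prev≈-1.261719; u=1/4·1.207031+3/4·0.925781+1/4·(-1.261719)≈0.680664; next y=-2/5·0.792969+1/2·0.680664≈0.023145
n=4: y≈0.023145, sp=2, e=sp−y≈1.976855; I≈2.902637, D=e−e_prev≈0.769824; u=1/4·1.976855+3/4·2.902637+1/4·0.769824≈2.863647; next y=-2/5·0.023145+1/2·2.863647≈1.422566
n=5: y≈1.422566, sp=3, e=sp−y≈1.577434; I≈4.480071, D=e−e_prev≈-0.399421; u=1/4·1.577434+3/4·4.480071+1/4·(-0.399421)≈3.654556; next y=-2/5·1.422566+1/2·3.654556≈1.258252
n=6: y≈1.258252, sp=3, e=sp−y≈1.741748; I≈6.221819, D=e−e_prev≈0.164314; u=1/4·1.741748+3/4·6.221819+1/4·0.164314≈5.142880; next y=-2/5·1.258252+1/2·5.142880≈2.068139
n=7: y≈2.068139, sp=3, e=sp−y≈0.931861; I≈7.153680, D=e−e_prev≈-0.809887; u=1/4·0.931861+3/4·7.153680+1/4·(-0.809887)≈5.395753; next y=-2/5·2.068139+1/2·5.395753≈1.870621
n=8: y≈1.870621, sp=3, e=sp−y≈1.129379; I≈8.283059, D=e−e_prev≈0.197518; u=1/4·1.129379+3/4·8.283059+1/4·0.197518≈6.544019; next y=-2/5·1.870621+1/2·6.544019≈2.523761
n=9: y≈2.523761, sp=3, e=sp−y≈0.476239; I≈8.759298, D=e−e_prev≈-0.653140; u=1/4·0.476239+3/4·8.759298+1/4·(-0.653140)≈6.525248; next y=-2/5·2.523761+1/2·6.525248≈2.253120
n=10: y≈2.253120, sp=3, e=sp−y≈0.746880; I≈9.506178, D=e−e_prev≈0.270641; u=1/4·0.746880+3/4·9.506178+1/4·0.270641≈7.384014; next y=-2/5·2.253120+1/2·7.384014≈2.790759

0 -2 -2.500 0.000
1 -2 -1.938 -1.250
2 2 1.211 -0.469
3 2 0.681 0.793
4 2 2.864 0.023
5 3 3.655 1.423
6 3 5.143 1.258
7 3 5.396 2.068
8 3 6.544 1.871
9 3 6.525 2.524
10 3 7.384 2.253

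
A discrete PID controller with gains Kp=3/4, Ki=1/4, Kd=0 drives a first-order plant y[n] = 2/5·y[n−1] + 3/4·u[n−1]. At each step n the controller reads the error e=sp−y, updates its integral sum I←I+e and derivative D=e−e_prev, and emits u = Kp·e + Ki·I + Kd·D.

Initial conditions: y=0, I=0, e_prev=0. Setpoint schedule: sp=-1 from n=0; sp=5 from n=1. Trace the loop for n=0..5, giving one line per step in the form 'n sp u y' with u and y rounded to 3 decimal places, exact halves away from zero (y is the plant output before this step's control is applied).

0 -1 -1.000 0.000
1 5 5.500 -0.750
2 5 2.363 3.825
3 5 3.179 3.302
4 5 3.201 3.705
5 5 3.347 3.882

(exact arithmetic carried between steps; '≈' marks a value shown rounded to 6 d.p. or computed from one; I and e_prev carry over from the previous line; the table rounds u and y to 3 d.p., halves away from zero)
n=0: y=0, sp=-1, e=sp−y=-1; I=-1, D=e−e_prev=-1; u=3/4·(-1)+1/4·(-1)+0·(-1)=-1; next y=2/5·0+3/4·(-1)=-0.75
n=1: y=-0.75, sp=5, e=sp−y=5.75; I=4.75, D=e−e_prev=6.75; u=3/4·5.75+1/4·4.75+0·6.75=5.5; next y=2/5·(-0.75)+3/4·5.5=3.825
n=2: y=3.825, sp=5, e=sp−y=1.175; I=5.925, D=e−e_prev=-4.575; u=3/4·1.175+1/4·5.925+0·(-4.575)=2.3625; next y=2/5·3.825+3/4·2.3625=3.301875
n=3: y=3.301875, sp=5, e=sp−y=1.698125; I=7.623125, D=e−e_prev=0.523125; u=3/4·1.698125+1/4·7.623125+0·0.523125=3.179375; next y=2/5·3.301875+3/4·3.179375≈3.705281
n=4: y≈3.705281, sp=5, e=sp−y≈1.294719; I≈8.917844, D=e−e_prev≈-0.403406; u=3/4·1.294719+1/4·8.917844+0·(-0.403406)≈3.2005; next y=2/5·3.705281+3/4·3.2005≈3.882488
n=5: y≈3.882488, sp=5, e=sp−y≈1.117513; I≈10.035356, D=e−e_prev≈-0.177206; u=3/4·1.117513+1/4·10.035356+0·(-0.177206)≈3.346973; next y=2/5·3.882488+3/4·3.346973≈4.063225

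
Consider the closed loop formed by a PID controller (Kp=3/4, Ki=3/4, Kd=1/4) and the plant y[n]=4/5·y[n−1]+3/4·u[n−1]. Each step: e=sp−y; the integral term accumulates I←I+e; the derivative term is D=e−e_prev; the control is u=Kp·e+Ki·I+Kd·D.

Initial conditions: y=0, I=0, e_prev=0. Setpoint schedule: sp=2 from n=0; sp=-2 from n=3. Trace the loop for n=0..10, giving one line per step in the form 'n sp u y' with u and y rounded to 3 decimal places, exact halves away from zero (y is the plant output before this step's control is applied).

0 2 3.500 0.000
1 2 -0.094 2.625
2 2 1.136 2.030
3 -2 -6.816 2.475
4 -2 0.751 -3.131
5 -2 -1.884 -1.942
6 -2 0.163 -2.966
7 -2 -0.621 -2.251
8 -2 -0.227 -2.266
9 -2 -0.526 -1.983
10 -2 -0.471 -1.981

(exact arithmetic carried between steps; '≈' marks a value shown rounded to 6 d.p. or computed from one; I and e_prev carry over from the previous line; the table rounds u and y to 3 d.p., halves away from zero)
n=0: y=0, sp=2, e=sp−y=2; I=2, D=e−e_prev=2; u=3/4·2+3/4·2+1/4·2=3.5; next y=4/5·0+3/4·3.5=2.625
n=1: y=2.625, sp=2, e=sp−y=-0.625; I=1.375, D=e−e_prev=-2.625; u=3/4·(-0.625)+3/4·1.375+1/4·(-2.625)=-0.09375; next y=4/5·2.625+3/4·(-0.09375)≈2.029688
n=2: y≈2.029688, sp=2, e=sp−y≈-0.029688; I≈1.345313, D=e−e_prev≈0.595313; u=3/4·(-0.029688)+3/4·1.345313+1/4·0.595313≈1.135547; next y=4/5·2.029688+3/4·1.135547≈2.475410
n=3: y≈2.475410, sp=-2, e=sp−y≈-4.475410; I≈-3.130098, D=e−e_prev≈-4.445723; u=3/4·(-4.475410)+3/4·(-3.130098)+1/4·(-4.445723)≈-6.815562; next y=4/5·2.475410+3/4·(-6.815562)≈-3.131343
n=4: y≈-3.131343, sp=-2, e=sp−y≈1.131343; I≈-1.998755, D=e−e_prev≈5.606753; u=3/4·1.131343+3/4·(-1.998755)+1/4·5.606753≈0.751130; next y=4/5·(-3.131343)+3/4·0.751130≈-1.941727
n=5: y≈-1.941727, sp=-2, e=sp−y≈-0.058273; I≈-2.057027, D=e−e_prev≈-1.189616; u=3/4·(-0.058273)+3/4·(-2.057027)+1/4·(-1.189616)≈-1.883879; next y=4/5·(-1.941727)+3/4·(-1.883879)≈-2.966291
n=6: y≈-2.966291, sp=-2, e=sp−y≈0.966291; I≈-1.090736, D=e−e_prev≈1.024564; u=3/4·0.966291+3/4·(-1.090736)+1/4·1.024564≈0.162807; next y=4/5·(-2.966291)+3/4·0.162807≈-2.250928
n=7: y≈-2.250928, sp=-2, e=sp−y≈0.250928; I≈-0.839809, D=e−e_prev≈-0.715364; u=3/4·0.250928+3/4·(-0.839809)+1/4·(-0.715364)≈-0.620502; next y=4/5·(-2.250928)+3/4·(-0.620502)≈-2.266118
n=8: y≈-2.266118, sp=-2, e=sp−y≈0.266118; I≈-0.573690, D=e−e_prev≈0.015191; u=3/4·0.266118+3/4·(-0.573690)+1/4·0.015191≈-0.226881; next y=4/5·(-2.266118)+3/4·(-0.226881)≈-1.983056
n=9: y≈-1.983056, sp=-2, e=sp−y≈-0.016944; I≈-0.590635, D=e−e_prev≈-0.283063; u=3/4·(-0.016944)+3/4·(-0.590635)+1/4·(-0.283063)≈-0.526450; next y=4/5·(-1.983056)+3/4·(-0.526450)≈-1.981282
n=10: y≈-1.981282, sp=-2, e=sp−y≈-0.018718; I≈-0.609353, D=e−e_prev≈-0.001774; u=3/4·(-0.018718)+3/4·(-0.609353)+1/4·(-0.001774)≈-0.471496; next y=4/5·(-1.981282)+3/4·(-0.471496)≈-1.938648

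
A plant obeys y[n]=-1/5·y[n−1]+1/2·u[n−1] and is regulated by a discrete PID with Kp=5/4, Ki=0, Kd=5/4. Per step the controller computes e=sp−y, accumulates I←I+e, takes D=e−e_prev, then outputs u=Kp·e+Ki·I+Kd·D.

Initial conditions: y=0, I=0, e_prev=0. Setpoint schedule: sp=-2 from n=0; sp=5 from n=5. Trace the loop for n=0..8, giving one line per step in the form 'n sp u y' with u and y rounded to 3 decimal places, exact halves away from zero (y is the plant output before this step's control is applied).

(exact arithmetic carried between steps; '≈' marks a value shown rounded to 6 d.p. or computed from one; I and e_prev carry over from the previous line; the table rounds u and y to 3 d.p., halves away from zero)
n=0: y=0, sp=-2, e=sp−y=-2; I=-2, D=e−e_prev=-2; u=5/4·(-2)+0·(-2)+5/4·(-2)=-5; next y=-1/5·0+1/2·(-5)=-2.5
n=1: y=-2.5, sp=-2, e=sp−y=0.5; I=-1.5, D=e−e_prev=2.5; u=5/4·0.5+0·(-1.5)+5/4·2.5=3.75; next y=-1/5·(-2.5)+1/2·3.75=2.375
n=2: y=2.375, sp=-2, e=sp−y=-4.375; I=-5.875, D=e−e_prev=-4.875; u=5/4·(-4.375)+0·(-5.875)+5/4·(-4.875)=-11.5625; next y=-1/5·2.375+1/2·(-11.5625)=-6.25625
n=3: y=-6.25625, sp=-2, e=sp−y=4.25625; I=-1.61875, D=e−e_prev=8.63125; u=5/4·4.25625+0·(-1.61875)+5/4·8.63125=16.109375; next y=-1/5·(-6.25625)+1/2·16.109375≈9.305938
n=4: y≈9.305938, sp=-2, e=sp−y≈-11.305938; I≈-12.924688, D=e−e_prev≈-15.562188; u=5/4·(-11.305938)+0·(-12.924688)+5/4·(-15.562188)≈-33.585156; next y=-1/5·9.305938+1/2·(-33.585156)≈-18.653766
n=5: y≈-18.653766, sp=5, e=sp−y≈23.653766; I≈10.729078, D=e−e_prev≈34.959703; u=5/4·23.653766+0·10.729078+5/4·34.959703≈73.266836; next y=-1/5·(-18.653766)+1/2·73.266836≈40.364171
n=6: y≈40.364171, sp=5, e=sp−y≈-35.364171; I≈-24.635093, D=e−e_prev≈-59.017937; u=5/4·(-35.364171)+0·(-24.635093)+5/4·(-59.017937)≈-117.977635; next y=-1/5·40.364171+1/2·(-117.977635)≈-67.061652
n=7: y≈-67.061652, sp=5, e=sp−y≈72.061652; I≈47.426559, D=e−e_prev≈107.425823; u=5/4·72.061652+0·47.426559+5/4·107.425823≈224.359343; next y=-1/5·(-67.061652)+1/2·224.359343≈125.592002
n=8: y≈125.592002, sp=5, e=sp−y≈-120.592002; I≈-73.165443, D=e−e_prev≈-192.653653; u=5/4·(-120.592002)+0·(-73.165443)+5/4·(-192.653653)≈-391.557069; next y=-1/5·125.592002+1/2·(-391.557069)≈-220.896935

0 -2 -5.000 0.000
1 -2 3.750 -2.500
2 -2 -11.563 2.375
3 -2 16.109 -6.256
4 -2 -33.585 9.306
5 5 73.267 -18.654
6 5 -117.978 40.364
7 5 224.359 -67.062
8 5 -391.557 125.592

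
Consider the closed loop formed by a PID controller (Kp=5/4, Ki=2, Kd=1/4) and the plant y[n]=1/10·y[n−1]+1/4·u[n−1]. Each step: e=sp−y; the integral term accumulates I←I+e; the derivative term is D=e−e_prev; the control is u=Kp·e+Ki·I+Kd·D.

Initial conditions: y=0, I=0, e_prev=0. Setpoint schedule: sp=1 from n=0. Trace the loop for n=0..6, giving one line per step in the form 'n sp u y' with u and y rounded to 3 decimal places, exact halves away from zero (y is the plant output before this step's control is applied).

0 1 3.500 0.000
1 1 2.188 0.875
2 1 3.498 0.634
3 1 3.107 0.938
4 1 3.543 0.870
5 1 3.427 0.973
6 1 3.573 0.954

(exact arithmetic carried between steps; '≈' marks a value shown rounded to 6 d.p. or computed from one; I and e_prev carry over from the previous line; the table rounds u and y to 3 d.p., halves away from zero)
n=0: y=0, sp=1, e=sp−y=1; I=1, D=e−e_prev=1; u=5/4·1+2·1+1/4·1=3.5; next y=1/10·0+1/4·3.5=0.875
n=1: y=0.875, sp=1, e=sp−y=0.125; I=1.125, D=e−e_prev=-0.875; u=5/4·0.125+2·1.125+1/4·(-0.875)=2.1875; next y=1/10·0.875+1/4·2.1875=0.634375
n=2: y=0.634375, sp=1, e=sp−y=0.365625; I=1.490625, D=e−e_prev=0.240625; u=5/4·0.365625+2·1.490625+1/4·0.240625≈3.498438; next y=1/10·0.634375+1/4·3.498438≈0.938047
n=3: y≈0.938047, sp=1, e=sp−y≈0.061953; I≈1.552578, D=e−e_prev≈-0.303672; u=5/4·0.061953+2·1.552578+1/4·(-0.303672)≈3.106680; next y=1/10·0.938047+1/4·3.106680≈0.870475
n=4: y≈0.870475, sp=1, e=sp−y≈0.129525; I≈1.682104, D=e−e_prev≈0.067572; u=5/4·0.129525+2·1.682104+1/4·0.067572≈3.543007; next y=1/10·0.870475+1/4·3.543007≈0.972799
n=5: y≈0.972799, sp=1, e=sp−y≈0.027201; I≈1.709304, D=e−e_prev≈-0.102325; u=5/4·0.027201+2·1.709304+1/4·(-0.102325)≈3.427029; next y=1/10·0.972799+1/4·3.427029≈0.954037
n=6: y≈0.954037, sp=1, e=sp−y≈0.045963; I≈1.755267, D=e−e_prev≈0.018762; u=5/4·0.045963+2·1.755267+1/4·0.018762≈3.572679; next y=1/10·0.954037+1/4·3.572679≈0.988573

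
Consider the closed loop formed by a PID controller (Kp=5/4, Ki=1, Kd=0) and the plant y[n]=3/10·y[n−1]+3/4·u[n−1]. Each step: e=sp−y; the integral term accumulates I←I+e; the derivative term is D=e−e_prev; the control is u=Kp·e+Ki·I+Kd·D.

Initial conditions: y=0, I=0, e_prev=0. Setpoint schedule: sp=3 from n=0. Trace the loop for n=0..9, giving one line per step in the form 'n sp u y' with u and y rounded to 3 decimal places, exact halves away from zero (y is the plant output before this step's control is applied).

(exact arithmetic carried between steps; '≈' marks a value shown rounded to 6 d.p. or computed from one; I and e_prev carry over from the previous line; the table rounds u and y to 3 d.p., halves away from zero)
n=0: y=0, sp=3, e=sp−y=3; I=3, D=e−e_prev=3; u=5/4·3+1·3+0·3=6.75; next y=3/10·0+3/4·6.75=5.0625
n=1: y=5.0625, sp=3, e=sp−y=-2.0625; I=0.9375, D=e−e_prev=-5.0625; u=5/4·(-2.0625)+1·0.9375+0·(-5.0625)=-1.640625; next y=3/10·5.0625+3/4·(-1.640625)≈0.288281
n=2: y≈0.288281, sp=3, e=sp−y≈2.711719; I≈3.649219, D=e−e_prev≈4.774219; u=5/4·2.711719+1·3.649219+0·4.774219≈7.038867; next y=3/10·0.288281+3/4·7.038867≈5.365635
n=3: y≈5.365635, sp=3, e=sp−y≈-2.365635; I≈1.283584, D=e−e_prev≈-5.077354; u=5/4·(-2.365635)+1·1.283584+0·(-5.077354)≈-1.673459; next y=3/10·5.365635+3/4·(-1.673459)≈0.354596
n=4: y≈0.354596, sp=3, e=sp−y≈2.645404; I≈3.928988, D=e−e_prev≈5.011039; u=5/4·2.645404+1·3.928988+0·5.011039≈7.235743; next y=3/10·0.354596+3/4·7.235743≈5.533186
n=5: y≈5.533186, sp=3, e=sp−y≈-2.533186; I≈1.395802, D=e−e_prev≈-5.178590; u=5/4·(-2.533186)+1·1.395802+0·(-5.178590)≈-1.770681; next y=3/10·5.533186+3/4·(-1.770681)≈0.331945
n=6: y≈0.331945, sp=3, e=sp−y≈2.668055; I≈4.063857, D=e−e_prev≈5.201241; u=5/4·2.668055+1·4.063857+0·5.201241≈7.398925; next y=3/10·0.331945+3/4·7.398925≈5.648778
n=7: y≈5.648778, sp=3, e=sp−y≈-2.648778; I≈1.415079, D=e−e_prev≈-5.316832; u=5/4·(-2.648778)+1·1.415079+0·(-5.316832)≈-1.895893; next y=3/10·5.648778+3/4·(-1.895893)≈0.272714
n=8: y≈0.272714, sp=3, e=sp−y≈2.727286; I≈4.142365, D=e−e_prev≈5.376064; u=5/4·2.727286+1·4.142365+0·5.376064≈7.551473; next y=3/10·0.272714+3/4·7.551473≈5.745419
n=9: y≈5.745419, sp=3, e=sp−y≈-2.745419; I≈1.396946, D=e−e_prev≈-5.472705; u=5/4·(-2.745419)+1·1.396946+0·(-5.472705)≈-2.034827; next y=3/10·5.745419+3/4·(-2.034827)≈0.197505

0 3 6.750 0.000
1 3 -1.641 5.063
2 3 7.039 0.288
3 3 -1.673 5.366
4 3 7.236 0.355
5 3 -1.771 5.533
6 3 7.399 0.332
7 3 -1.896 5.649
8 3 7.551 0.273
9 3 -2.035 5.745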